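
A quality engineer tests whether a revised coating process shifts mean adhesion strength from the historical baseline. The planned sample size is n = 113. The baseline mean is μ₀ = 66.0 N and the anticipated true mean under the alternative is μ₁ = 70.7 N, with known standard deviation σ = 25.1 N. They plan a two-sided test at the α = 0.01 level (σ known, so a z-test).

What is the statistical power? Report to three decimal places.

Standardized effect: d = |μ₁ − μ₀| / σ = |70.7 − 66.0| / 25.1 = 0.1873
Noncentrality parameter: δ = d·√n = 0.1873 × √113 = 1.9905
Critical value for a two-sided test at α = 0.01: z_{α/2} = 2.576.
Power = Φ(δ − 2.576) + Φ(−δ − 2.576) = Φ(-0.585) + Φ(-4.566) = 0.2792 + 0.0000 = 0.2792.

Power ≈ 0.279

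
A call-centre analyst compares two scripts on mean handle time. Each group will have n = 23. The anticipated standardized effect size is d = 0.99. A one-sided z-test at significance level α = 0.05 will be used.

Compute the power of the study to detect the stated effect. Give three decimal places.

Noncentrality parameter: δ = d·√(n/2) = 0.99 × √(23/2) = 3.3573
Critical value for a one-sided test at α = 0.05: z_α = 1.645.
Power = P(Z > 1.645 − δ) = Φ(1.712) = 0.9566.

Power ≈ 0.957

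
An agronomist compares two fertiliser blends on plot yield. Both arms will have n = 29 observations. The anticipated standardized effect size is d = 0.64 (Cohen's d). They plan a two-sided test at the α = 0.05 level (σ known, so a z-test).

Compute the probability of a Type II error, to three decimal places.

β ≈ 0.317

Noncentrality parameter: δ = d·√(n/2) = 0.64 × √(29/2) = 2.4370
Two-sided α = 0.05 → critical value z_{0.025} = 1.960.
Power = Φ(δ − 1.960) + Φ(−δ − 1.960) = Φ(0.477) + Φ(-4.397) = 0.6833 + 0.0000 = 0.6834.
Type II error: β = 1 − power = 1 − 0.6834 = 0.3166.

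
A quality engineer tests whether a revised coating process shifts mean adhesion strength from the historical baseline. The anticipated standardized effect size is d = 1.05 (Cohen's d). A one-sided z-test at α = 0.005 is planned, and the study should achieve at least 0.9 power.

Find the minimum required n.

Set Φ(δ − 2.576) = 0.9; then δ − 2.576 = Φ⁻¹(0.9) = 1.282, giving δ = 3.857.
δ = d·√n ⇒ n = (δ/d)² = (3.857 / 1.05)² = 13.50.
Rounding up, n = 14.

n = 14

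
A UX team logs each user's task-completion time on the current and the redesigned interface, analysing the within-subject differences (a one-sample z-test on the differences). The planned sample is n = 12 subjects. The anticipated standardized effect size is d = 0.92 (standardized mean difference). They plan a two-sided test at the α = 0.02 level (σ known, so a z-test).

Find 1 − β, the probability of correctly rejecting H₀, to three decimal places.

Power ≈ 0.805

Noncentrality parameter: δ = d·√n = 0.92 × √12 = 3.1870
Two-sided α = 0.02 → critical value z_{0.01} = 2.326.
Power = Φ(δ − 2.326) + Φ(−δ − 2.326) = Φ(0.861) + Φ(-5.513) = 0.8053 + 0.0000 = 0.8053.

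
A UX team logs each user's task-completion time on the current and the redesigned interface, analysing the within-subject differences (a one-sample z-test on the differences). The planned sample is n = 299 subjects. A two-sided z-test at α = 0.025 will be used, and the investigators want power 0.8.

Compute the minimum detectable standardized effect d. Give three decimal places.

d ≈ 0.178

Need Φ(δ − 2.241) = 0.8, so δ = 2.241 + 0.842 = 3.083.
(Lower-tail contribution to power is negligible for δ > 0.)
δ = d·√n ⇒ d = δ/√n = 3.083/√299 = 0.1783.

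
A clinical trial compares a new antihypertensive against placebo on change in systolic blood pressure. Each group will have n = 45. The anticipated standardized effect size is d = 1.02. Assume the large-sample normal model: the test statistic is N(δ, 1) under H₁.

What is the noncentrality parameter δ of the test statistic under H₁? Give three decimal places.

The noncentrality parameter scales effect size by the design's sample-size factor: δ = d·√(n/2) = 1.02 × √(45/2) = 4.8383

δ ≈ 4.838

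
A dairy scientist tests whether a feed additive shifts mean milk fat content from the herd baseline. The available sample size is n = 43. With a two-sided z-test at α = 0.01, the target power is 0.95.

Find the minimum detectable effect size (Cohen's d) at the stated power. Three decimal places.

d ≈ 0.644

Need Φ(δ − 2.576) = 0.95, so δ = 2.576 + 1.645 = 4.221.
(Lower-tail contribution to power is negligible for δ > 0.)
δ = d·√n ⇒ d = δ/√n = 4.221/√43 = 0.6436.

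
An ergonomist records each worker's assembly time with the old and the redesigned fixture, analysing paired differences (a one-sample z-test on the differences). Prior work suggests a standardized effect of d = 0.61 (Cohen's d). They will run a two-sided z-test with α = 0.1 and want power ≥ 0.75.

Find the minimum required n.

n = 15

For power 0.75 need Φ(δ − z_{0.05}) = 0.75, so δ = z_{0.05} + z_{0.25} = 1.645 + 0.674 = 2.319.
(The Φ(−δ − z_{α/2}) term is vanishingly small for δ > 0 and is dropped in the standard sample-size formula.)
δ = d·√n ⇒ n = (δ/d)² = (2.319 / 0.61)² = 14.46.
Rounding up, n = 15.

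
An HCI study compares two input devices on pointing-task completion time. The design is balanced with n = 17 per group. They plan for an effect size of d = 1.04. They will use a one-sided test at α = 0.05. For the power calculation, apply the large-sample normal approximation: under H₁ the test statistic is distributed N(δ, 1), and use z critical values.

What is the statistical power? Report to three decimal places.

Noncentrality parameter: δ = d·√(n/2) = 1.04 × √(17/2) = 3.0321
Critical value for a one-sided test at α = 0.05: z_α = 1.645.
Power = Φ(δ − 1.645) = Φ(1.387) = 0.9173.

Power ≈ 0.917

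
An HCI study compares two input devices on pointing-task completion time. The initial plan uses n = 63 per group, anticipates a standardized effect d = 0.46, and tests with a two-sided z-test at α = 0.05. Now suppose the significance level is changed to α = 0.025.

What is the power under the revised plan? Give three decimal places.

Power ≈ 0.633

δ = d·√(n/2) = 0.46 × √(63/2) = 2.5817 (unchanged). New critical value: z_{0.0125} = 2.241.
Revised power = Φ(δ − 2.241) + Φ(−δ − 2.241) = Φ(0.340) + Φ(-4.823) = 0.6332 + 0.0000 = 0.6332.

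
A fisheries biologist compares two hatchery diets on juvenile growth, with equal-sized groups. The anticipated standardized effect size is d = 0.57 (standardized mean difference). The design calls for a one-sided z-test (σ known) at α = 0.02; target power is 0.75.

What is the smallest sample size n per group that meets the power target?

n = 46 per group

Set Φ(δ − 2.054) = 0.75; then δ − 2.054 = Φ⁻¹(0.75) = 0.674, giving δ = 2.728.
δ = d·√(n/2) ⇒ n = 2(δ/d)² = 2 × (2.728 / 0.57)² = 45.82.
Rounding up, n = 46 per group.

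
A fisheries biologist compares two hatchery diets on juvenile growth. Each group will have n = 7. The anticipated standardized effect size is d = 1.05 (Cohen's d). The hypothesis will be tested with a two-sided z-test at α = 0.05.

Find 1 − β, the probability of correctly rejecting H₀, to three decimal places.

Noncentrality parameter: δ = d·√(n/2) = 1.05 × √(7/2) = 1.9644
Critical value for a two-sided test at α = 0.05: z_{α/2} = 1.960.
Power = Φ(δ − 1.960) + Φ(−δ − 1.960) = Φ(0.004) + Φ(-3.924) = 0.5018 + 0.0000 = 0.5018.

Power ≈ 0.502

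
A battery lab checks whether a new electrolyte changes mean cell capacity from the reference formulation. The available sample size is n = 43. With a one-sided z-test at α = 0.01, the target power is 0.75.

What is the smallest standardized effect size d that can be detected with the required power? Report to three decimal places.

Required noncentrality: δ = z_{0.01} + z_{0.25} = 2.326 + 0.674 = 3.001.
δ = d·√n ⇒ d = δ/√n = 3.001/√43 = 0.4576.

d ≈ 0.458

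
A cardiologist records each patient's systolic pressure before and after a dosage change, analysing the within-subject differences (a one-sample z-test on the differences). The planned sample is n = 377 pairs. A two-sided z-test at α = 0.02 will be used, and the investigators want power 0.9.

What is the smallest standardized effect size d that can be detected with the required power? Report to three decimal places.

Required noncentrality: δ = z_{0.01} + z_{0.10} = 2.326 + 1.282 = 3.608.
(Lower-tail contribution to power is negligible for δ > 0.)
δ = d·√n ⇒ d = δ/√n = 3.608/√377 = 0.1858.

d ≈ 0.186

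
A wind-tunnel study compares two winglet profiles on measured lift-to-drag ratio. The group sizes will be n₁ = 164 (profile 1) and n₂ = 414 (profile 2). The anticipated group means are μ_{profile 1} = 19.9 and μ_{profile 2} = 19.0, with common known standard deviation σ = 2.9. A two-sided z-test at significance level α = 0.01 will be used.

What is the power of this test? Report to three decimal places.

Standardized effect: d = |μ_{profile 1} − μ_{profile 2}| / σ = |19.9 − 19.0| / 2.9 = 0.3103
Noncentrality parameter: δ = d / √(1/n₁ + 1/n₂) = 0.3103 / √(1/164 + 1/414) = 3.3636
Two-sided α = 0.01 → critical value z_{0.005} = 2.576.
Power = Φ(δ − 2.576) + Φ(−δ − 2.576) = Φ(0.788) + Φ(-5.939) = 0.7846 + 0.0000 = 0.7846.

Power ≈ 0.785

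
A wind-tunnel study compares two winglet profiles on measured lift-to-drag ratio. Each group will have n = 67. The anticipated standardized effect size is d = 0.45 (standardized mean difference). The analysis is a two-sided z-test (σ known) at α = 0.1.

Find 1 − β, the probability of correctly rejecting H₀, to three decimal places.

Noncentrality parameter: δ = d·√(n/2) = 0.45 × √(67/2) = 2.6046
Critical value for a two-sided test at α = 0.1: z_{α/2} = 1.645.
Power = Φ(δ − 1.645) + Φ(−δ − 1.645) = Φ(0.960) + Φ(-4.249) = 0.8314 + 0.0000 = 0.8314.

Power ≈ 0.831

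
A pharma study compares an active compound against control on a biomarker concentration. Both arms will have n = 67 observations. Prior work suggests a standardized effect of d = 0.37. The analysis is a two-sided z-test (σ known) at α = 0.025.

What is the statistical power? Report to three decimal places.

Power ≈ 0.460

Noncentrality parameter: δ = d·√(n/2) = 0.37 × √(67/2) = 2.1415
Critical value for a two-sided test at α = 0.025: z_{α/2} = 2.241.
Power = Φ(δ − 2.241) + Φ(−δ − 2.241) = Φ(-0.100) + Φ(-4.383) = 0.4602 + 0.0000 = 0.4602.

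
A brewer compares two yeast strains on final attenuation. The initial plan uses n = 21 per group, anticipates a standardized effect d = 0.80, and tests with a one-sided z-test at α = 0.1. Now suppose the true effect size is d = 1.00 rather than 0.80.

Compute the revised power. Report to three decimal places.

Power ≈ 0.975

With d = 1.00: δ = d·√(n/2) = 1.00 × √(21/2) = 3.2404. Critical value z_{0.1} = 1.282.
Revised power = P(Z > 1.282 − δ) = Φ(1.959) = 0.9749.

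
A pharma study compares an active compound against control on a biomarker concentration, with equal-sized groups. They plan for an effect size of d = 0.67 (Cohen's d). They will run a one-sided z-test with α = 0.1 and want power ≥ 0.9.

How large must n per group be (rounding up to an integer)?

n = 30 per group

For power 0.9 need Φ(δ − z_{0.1}) = 0.9, so δ = z_{0.1} + z_{0.10} = 1.282 + 1.282 = 2.563.
δ = d·√(n/2) ⇒ n = 2(δ/d)² = 2 × (2.563 / 0.67)² = 29.27.
Round up to the next whole unit.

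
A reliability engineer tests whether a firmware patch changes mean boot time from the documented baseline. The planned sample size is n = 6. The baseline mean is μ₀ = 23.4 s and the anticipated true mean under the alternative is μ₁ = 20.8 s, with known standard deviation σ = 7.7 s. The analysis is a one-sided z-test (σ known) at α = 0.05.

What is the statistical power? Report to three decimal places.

Standardized effect: d = |μ₁ − μ₀| / σ = |20.8 − 23.4| / 7.7 = 0.3377
Noncentrality parameter: δ = d·√n = 0.3377 × √6 = 0.8271
One-sided α = 0.05 → critical value z_{0.05} = 1.645.
Power = P(Z > 1.645 − δ) = Φ(-0.818) = 0.2067.

Power ≈ 0.207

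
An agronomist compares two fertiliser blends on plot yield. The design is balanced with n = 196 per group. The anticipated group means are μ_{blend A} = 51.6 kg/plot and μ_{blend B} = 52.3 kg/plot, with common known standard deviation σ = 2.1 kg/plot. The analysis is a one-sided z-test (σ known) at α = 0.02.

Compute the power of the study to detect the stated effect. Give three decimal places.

Power ≈ 0.894

Standardized effect: d = |μ_{blend A} − μ_{blend B}| / σ = |51.6 − 52.3| / 2.1 = 0.3333
Noncentrality parameter: δ = d·√(n/2) = 0.3333 × √(196/2) = 3.2998
One-sided α = 0.02 → critical value z_{0.02} = 2.054.
Power = P(Z > 2.054 − δ) = Φ(1.246) = 0.8936.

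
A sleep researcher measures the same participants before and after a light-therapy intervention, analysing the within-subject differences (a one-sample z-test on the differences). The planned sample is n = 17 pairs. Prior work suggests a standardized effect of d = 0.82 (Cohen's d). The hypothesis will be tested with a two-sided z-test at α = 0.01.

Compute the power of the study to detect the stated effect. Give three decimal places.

Noncentrality parameter: λ = d·√n = 0.82 × √17 = 3.3809
Critical value for a two-sided test at α = 0.01: z_{α/2} = 2.576.
Power = Φ(λ − 2.576) + Φ(−λ − 2.576) = Φ(0.805) + Φ(-5.957) = 0.7896 + 0.0000 = 0.7896.

Power ≈ 0.790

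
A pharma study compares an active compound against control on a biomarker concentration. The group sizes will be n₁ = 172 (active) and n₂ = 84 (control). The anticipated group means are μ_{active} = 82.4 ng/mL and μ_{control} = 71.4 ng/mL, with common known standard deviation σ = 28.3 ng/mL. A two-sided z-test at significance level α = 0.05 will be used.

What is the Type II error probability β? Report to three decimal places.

Standardized effect: d = |μ_{active} − μ_{control}| / σ = |82.4 − 71.4| / 28.3 = 0.3887
Noncentrality parameter: δ = d / √(1/n₁ + 1/n₂) = 0.3887 / √(1/172 + 1/84) = 2.9200
Critical value for a two-sided test at α = 0.05: z_{α/2} = 1.960.
Power = Φ(δ − 1.960) + Φ(−δ − 1.960) = Φ(0.960) + Φ(-4.880) = 0.8315 + 0.0000 = 0.8315.
Type II error: β = 1 − power = 1 − 0.8315 = 0.1685.

β ≈ 0.169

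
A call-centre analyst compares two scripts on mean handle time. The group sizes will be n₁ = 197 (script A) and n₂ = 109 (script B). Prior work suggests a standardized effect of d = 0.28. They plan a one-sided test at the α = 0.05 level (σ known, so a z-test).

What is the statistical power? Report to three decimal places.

Power ≈ 0.758

Noncentrality parameter: δ = d / √(1/n₁ + 1/n₂) = 0.28 / √(1/197 + 1/109) = 2.3455
One-sided α = 0.05 → critical value z_{0.05} = 1.645.
Power = P(Z > 1.645 − δ) = Φ(0.701) = 0.7583.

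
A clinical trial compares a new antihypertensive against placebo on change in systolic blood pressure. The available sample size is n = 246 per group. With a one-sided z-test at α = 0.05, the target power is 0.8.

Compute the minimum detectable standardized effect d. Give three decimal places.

Required noncentrality: δ = z_{0.05} + z_{0.20} = 1.645 + 0.842 = 2.486.
δ = d·√(n/2) ⇒ d = δ/√(n/2) = 2.486/√(246/2) = 0.2242.

d ≈ 0.224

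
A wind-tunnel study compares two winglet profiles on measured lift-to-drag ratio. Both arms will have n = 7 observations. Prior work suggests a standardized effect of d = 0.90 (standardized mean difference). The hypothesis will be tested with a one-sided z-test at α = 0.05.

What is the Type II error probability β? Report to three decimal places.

Noncentrality parameter: δ = d·√(n/2) = 0.90 × √(7/2) = 1.6837
Critical value for a one-sided test at α = 0.05: z_α = 1.645.
Power = Φ(δ − 1.645) = Φ(0.039) = 0.5155.
Type II error: β = 1 − power = 1 − 0.5155 = 0.4845.

β ≈ 0.484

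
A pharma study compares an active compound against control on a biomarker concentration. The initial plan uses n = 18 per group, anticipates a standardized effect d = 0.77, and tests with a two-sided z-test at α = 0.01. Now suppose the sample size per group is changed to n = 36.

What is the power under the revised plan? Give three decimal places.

Power ≈ 0.755

With n = 36 per group: δ = d·√(n/2) = 0.77 × √(36/2) = 3.2668. Critical value z_{0.005} = 2.576.
Revised power = Φ(δ − 2.576) + Φ(−δ − 2.576) = Φ(0.691) + Φ(-5.843) = 0.7552 + 0.0000 = 0.7552.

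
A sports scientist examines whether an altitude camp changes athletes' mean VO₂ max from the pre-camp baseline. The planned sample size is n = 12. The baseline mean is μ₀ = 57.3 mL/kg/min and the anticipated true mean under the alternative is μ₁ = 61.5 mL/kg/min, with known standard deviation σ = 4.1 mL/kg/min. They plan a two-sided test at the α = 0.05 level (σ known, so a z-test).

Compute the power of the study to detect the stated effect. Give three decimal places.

Standardized effect: d = |μ₁ − μ₀| / σ = |61.5 − 57.3| / 4.1 = 1.0244
Noncentrality parameter: δ = d·√n = 1.0244 × √12 = 3.5486
Critical value for a two-sided test at α = 0.05: z_{α/2} = 1.960.
Power = Φ(δ − 1.960) + Φ(−δ − 1.960) = Φ(1.589) + Φ(-5.509) = 0.9439 + 0.0000 = 0.9439.

Power ≈ 0.944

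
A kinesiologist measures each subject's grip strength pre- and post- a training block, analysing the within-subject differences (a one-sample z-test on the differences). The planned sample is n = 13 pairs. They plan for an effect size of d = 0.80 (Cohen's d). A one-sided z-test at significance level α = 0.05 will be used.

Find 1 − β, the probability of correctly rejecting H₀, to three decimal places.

Power ≈ 0.892

Noncentrality parameter: λ = d·√n = 0.80 × √13 = 2.8844
One-sided α = 0.05 → critical value z_{0.05} = 1.645.
Power = P(Z > 1.645 − λ) = Φ(1.240) = 0.8924.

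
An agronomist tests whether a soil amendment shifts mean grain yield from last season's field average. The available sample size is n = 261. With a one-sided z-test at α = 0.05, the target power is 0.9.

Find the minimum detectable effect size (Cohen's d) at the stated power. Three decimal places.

Need Φ(δ − 1.645) = 0.9, so δ = 1.645 + 1.282 = 2.926.
δ = d·√n ⇒ d = δ/√n = 2.926/√261 = 0.1811.

d ≈ 0.181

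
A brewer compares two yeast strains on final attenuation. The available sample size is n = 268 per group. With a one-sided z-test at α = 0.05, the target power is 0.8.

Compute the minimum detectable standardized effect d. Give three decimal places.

d ≈ 0.215

Need Φ(δ − 1.645) = 0.8, so δ = 1.645 + 0.842 = 2.486.
δ = d·√(n/2) ⇒ d = δ/√(n/2) = 2.486/√(268/2) = 0.2148.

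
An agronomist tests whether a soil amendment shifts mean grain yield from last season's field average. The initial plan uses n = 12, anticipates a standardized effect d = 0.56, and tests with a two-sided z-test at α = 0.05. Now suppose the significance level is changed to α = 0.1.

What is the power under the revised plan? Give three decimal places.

δ = d·√n = 0.56 × √12 = 1.9399 (unchanged). New critical value: z_{0.05} = 1.645.
Revised power = Φ(δ − 1.645) + Φ(−δ − 1.645) = Φ(0.295) + Φ(-3.585) = 0.6160 + 0.0002 = 0.6162.

Power ≈ 0.616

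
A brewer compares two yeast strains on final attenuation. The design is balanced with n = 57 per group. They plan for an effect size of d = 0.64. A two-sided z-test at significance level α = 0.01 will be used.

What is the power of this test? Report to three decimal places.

Power ≈ 0.800

Noncentrality parameter: δ = d·√(n/2) = 0.64 × √(57/2) = 3.4167
Two-sided α = 0.01 → critical value z_{0.005} = 2.576.
Power = Φ(δ − 2.576) + Φ(−δ − 2.576) = Φ(0.841) + Φ(-5.992) = 0.7998 + 0.0000 = 0.7998.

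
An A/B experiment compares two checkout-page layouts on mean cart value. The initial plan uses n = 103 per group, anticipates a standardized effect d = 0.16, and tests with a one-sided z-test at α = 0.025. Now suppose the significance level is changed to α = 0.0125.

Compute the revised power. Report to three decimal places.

δ = d·√(n/2) = 0.16 × √(103/2) = 1.1482 (unchanged). New critical value: z_{0.0125} = 2.241.
Revised power = Φ(δ − 2.241) = Φ(-1.093) = 0.1372.

Power ≈ 0.137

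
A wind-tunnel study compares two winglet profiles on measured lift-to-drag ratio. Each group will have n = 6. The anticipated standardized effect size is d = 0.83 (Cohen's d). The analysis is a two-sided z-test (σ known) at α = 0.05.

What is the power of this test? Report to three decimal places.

Noncentrality parameter: δ = d·√(n/2) = 0.83 × √(6/2) = 1.4376
Critical value for a two-sided test at α = 0.05: z_{α/2} = 1.960.
Power = Φ(δ − 1.960) + Φ(−δ − 1.960) = Φ(-0.522) + Φ(-3.398) = 0.3007 + 0.0003 = 0.3010.

Power ≈ 0.301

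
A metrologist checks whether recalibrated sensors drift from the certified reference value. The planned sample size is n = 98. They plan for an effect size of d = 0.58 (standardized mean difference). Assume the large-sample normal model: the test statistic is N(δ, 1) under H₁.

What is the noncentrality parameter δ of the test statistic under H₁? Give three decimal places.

The noncentrality parameter scales effect size by the design's sample-size factor: δ = d·√n = 0.58 × √98 = 5.7417

δ ≈ 5.742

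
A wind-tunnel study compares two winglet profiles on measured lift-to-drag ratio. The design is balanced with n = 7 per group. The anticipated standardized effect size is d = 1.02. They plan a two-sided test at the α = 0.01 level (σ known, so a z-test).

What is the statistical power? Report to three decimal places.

Noncentrality parameter: λ = d·√(n/2) = 1.02 × √(7/2) = 1.9082
Two-sided α = 0.01 → critical value z_{0.005} = 2.576.
Power = Φ(λ − 2.576) + Φ(−λ − 2.576) = Φ(-0.668) + Φ(-4.484) = 0.2522 + 0.0000 = 0.2522.

Power ≈ 0.252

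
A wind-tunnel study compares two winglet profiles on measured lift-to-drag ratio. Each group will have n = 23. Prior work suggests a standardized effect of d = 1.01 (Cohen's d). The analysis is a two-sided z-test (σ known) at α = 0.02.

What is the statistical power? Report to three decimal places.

Noncentrality parameter: λ = d·√(n/2) = 1.01 × √(23/2) = 3.4251
Critical value for a two-sided test at α = 0.02: z_{α/2} = 2.326.
Power = Φ(λ − 2.326) + Φ(−λ − 2.326) = Φ(1.099) + Φ(-5.751) = 0.8641 + 0.0000 = 0.8641.

Power ≈ 0.864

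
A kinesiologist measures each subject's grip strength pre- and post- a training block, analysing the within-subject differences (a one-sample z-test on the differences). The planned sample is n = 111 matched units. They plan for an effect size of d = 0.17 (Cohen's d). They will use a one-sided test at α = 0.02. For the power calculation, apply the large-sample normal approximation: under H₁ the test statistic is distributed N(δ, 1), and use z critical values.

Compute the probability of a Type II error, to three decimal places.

Noncentrality parameter: δ = d·√n = 0.17 × √111 = 1.7911
One-sided α = 0.02 → critical value z_{0.02} = 2.054.
Power = Φ(δ − 2.054) = Φ(-0.263) = 0.3964.
Type II error: β = 1 − power = 1 − 0.3964 = 0.6036.

β ≈ 0.604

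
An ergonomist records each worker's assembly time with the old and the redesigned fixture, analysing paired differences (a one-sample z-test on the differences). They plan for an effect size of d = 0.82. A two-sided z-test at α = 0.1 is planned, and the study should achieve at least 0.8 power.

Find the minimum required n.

Set Φ(δ − 1.645) = 0.8; then δ − 1.645 = Φ⁻¹(0.8) = 0.842, giving δ = 2.486.
(Ignoring the negligible lower-tail rejection probability gives the usual closed-form inversion.)
δ = d·√n ⇒ n = (δ/d)² = (2.486 / 0.82)² = 9.19.
Rounding up, n = 10.

n = 10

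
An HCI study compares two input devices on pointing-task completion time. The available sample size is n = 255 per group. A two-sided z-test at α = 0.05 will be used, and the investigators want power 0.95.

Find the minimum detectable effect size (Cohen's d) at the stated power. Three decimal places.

Required noncentrality: δ = z_{0.025} + z_{0.05} = 1.960 + 1.645 = 3.605.
(The second rejection-region term Φ(−δ − z_{α/2}) is negligible and dropped.)
δ = d·√(n/2) ⇒ d = δ/√(n/2) = 3.605/√(255/2) = 0.3192.

d ≈ 0.319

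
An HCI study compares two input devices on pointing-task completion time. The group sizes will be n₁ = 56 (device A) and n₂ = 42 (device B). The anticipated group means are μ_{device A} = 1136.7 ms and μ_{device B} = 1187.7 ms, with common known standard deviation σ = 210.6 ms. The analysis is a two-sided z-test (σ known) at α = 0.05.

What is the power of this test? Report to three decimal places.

Standardized effect: d = |μ_{device A} − μ_{device B}| / σ = |1136.7 − 1187.7| / 210.6 = 0.2422
Noncentrality parameter: δ = d / √(1/n₁ + 1/n₂) = 0.2422 / √(1/56 + 1/42) = 1.1864
Critical value for a two-sided test at α = 0.05: z_{α/2} = 1.960.
Power = Φ(δ − 1.960) + Φ(−δ − 1.960) = Φ(-0.774) + Φ(-3.146) = 0.2196 + 0.0008 = 0.2204.

Power ≈ 0.220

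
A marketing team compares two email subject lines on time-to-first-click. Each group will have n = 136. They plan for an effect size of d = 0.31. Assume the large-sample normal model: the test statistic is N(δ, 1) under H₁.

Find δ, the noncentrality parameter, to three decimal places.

δ ≈ 2.556

δ = d·√(n/2) = 0.31 × √(136/2) = 2.5563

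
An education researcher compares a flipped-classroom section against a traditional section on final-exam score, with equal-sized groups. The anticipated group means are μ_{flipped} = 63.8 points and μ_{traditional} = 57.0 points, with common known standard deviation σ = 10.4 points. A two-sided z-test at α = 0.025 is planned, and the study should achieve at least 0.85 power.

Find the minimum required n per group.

Standardized effect: d = |μ_{flipped} − μ_{traditional}| / σ = |63.8 − 57.0| / 10.4 = 0.6538
Set Φ(δ − 2.241) = 0.85; then δ − 2.241 = Φ⁻¹(0.85) = 1.036, giving δ = 3.278.
(For δ > 0 the lower-tail rejection region contributes negligibly to power, so the one-term inversion is standard.)
δ = d·√(n/2) ⇒ n = 2(δ/d)² = 2 × (3.278 / 0.6538)² = 50.26.
Rounding up, n = 51 per group.

n = 51 per group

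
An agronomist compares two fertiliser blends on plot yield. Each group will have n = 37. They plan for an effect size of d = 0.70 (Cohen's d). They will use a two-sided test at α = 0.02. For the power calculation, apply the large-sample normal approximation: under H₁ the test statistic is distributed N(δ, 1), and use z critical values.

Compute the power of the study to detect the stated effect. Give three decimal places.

Power ≈ 0.753

Noncentrality parameter: δ = d·√(n/2) = 0.70 × √(37/2) = 3.0108
Critical value for a two-sided test at α = 0.02: z_{α/2} = 2.326.
Power = Φ(δ − 2.326) + Φ(−δ − 2.326) = Φ(0.684) + Φ(-5.337) = 0.7532 + 0.0000 = 0.7532.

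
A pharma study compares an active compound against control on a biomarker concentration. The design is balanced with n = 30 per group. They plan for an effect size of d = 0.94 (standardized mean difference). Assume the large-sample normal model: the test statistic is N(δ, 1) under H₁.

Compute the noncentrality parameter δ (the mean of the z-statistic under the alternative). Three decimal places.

δ ≈ 3.641

The noncentrality parameter scales effect size by the design's sample-size factor: δ = d·√(n/2) = 0.94 × √(30/2) = 3.6406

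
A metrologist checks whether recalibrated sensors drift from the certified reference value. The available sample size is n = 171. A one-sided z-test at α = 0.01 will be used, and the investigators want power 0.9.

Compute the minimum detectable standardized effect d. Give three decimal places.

Required noncentrality: δ = z_{0.01} + z_{0.10} = 2.326 + 1.282 = 3.608.
δ = d·√n ⇒ d = δ/√n = 3.608/√171 = 0.2759.

d ≈ 0.276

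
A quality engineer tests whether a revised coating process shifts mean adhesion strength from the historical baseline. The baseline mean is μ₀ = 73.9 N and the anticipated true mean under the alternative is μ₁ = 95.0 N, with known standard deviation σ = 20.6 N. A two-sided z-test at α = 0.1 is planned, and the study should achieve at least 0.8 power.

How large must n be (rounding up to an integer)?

Standardized effect: d = |μ₁ − μ₀| / σ = |95.0 − 73.9| / 20.6 = 1.0243
Set Φ(δ − 1.645) = 0.8; then δ − 1.645 = Φ⁻¹(0.8) = 0.842, giving δ = 2.486.
(The Φ(−δ − z_{α/2}) term is vanishingly small for δ > 0 and is dropped in the standard sample-size formula.)
δ = d·√n ⇒ n = (δ/d)² = (2.486 / 1.0243)² = 5.89.
Round up to the next whole unit.

n = 6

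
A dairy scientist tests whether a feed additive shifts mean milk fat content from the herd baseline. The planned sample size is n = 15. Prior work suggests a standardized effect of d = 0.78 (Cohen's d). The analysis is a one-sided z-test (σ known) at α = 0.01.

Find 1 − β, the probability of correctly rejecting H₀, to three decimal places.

Noncentrality parameter: δ = d·√n = 0.78 × √15 = 3.0209
Critical value for a one-sided test at α = 0.01: z_α = 2.326.
Power = Φ(δ − 2.326) = Φ(0.695) = 0.7563.

Power ≈ 0.756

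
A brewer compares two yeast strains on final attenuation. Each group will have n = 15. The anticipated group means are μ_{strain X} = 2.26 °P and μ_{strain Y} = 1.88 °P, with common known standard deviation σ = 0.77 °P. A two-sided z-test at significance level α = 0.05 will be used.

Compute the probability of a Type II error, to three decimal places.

β ≈ 0.728

Standardized effect: d = |μ_{strain X} − μ_{strain Y}| / σ = |2.26 − 1.88| / 0.77 = 0.4935
Noncentrality parameter: δ = d·√(n/2) = 0.4935 × √(15/2) = 1.3515
Critical value for a two-sided test at α = 0.05: z_{α/2} = 1.960.
Power = Φ(δ − 1.960) + Φ(−δ − 1.960) = Φ(-0.608) + Φ(-3.311) = 0.2714 + 0.0005 = 0.2719.
Type II error: β = 1 − power = 1 − 0.2719 = 0.7281.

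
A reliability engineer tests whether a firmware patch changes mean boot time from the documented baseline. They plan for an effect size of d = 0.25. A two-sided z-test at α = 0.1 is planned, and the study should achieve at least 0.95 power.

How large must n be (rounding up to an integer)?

Set Φ(δ − 1.645) = 0.95; then δ − 1.645 = Φ⁻¹(0.95) = 1.645, giving δ = 3.290.
(The Φ(−δ − z_{α/2}) term is vanishingly small for δ > 0 and is dropped in the standard sample-size formula.)
δ = d·√n ⇒ n = (δ/d)² = (3.290 / 0.25)² = 173.15.
Rounding up, n = 174.

n = 174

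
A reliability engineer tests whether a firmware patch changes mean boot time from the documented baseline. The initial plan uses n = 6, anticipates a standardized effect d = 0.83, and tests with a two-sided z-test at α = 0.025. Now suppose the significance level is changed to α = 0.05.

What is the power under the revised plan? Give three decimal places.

Power ≈ 0.529

δ = d·√n = 0.83 × √6 = 2.0331 (unchanged). New critical value: z_{0.025} = 1.960.
Revised power = Φ(δ − 1.960) + Φ(−δ − 1.960) = Φ(0.073) + Φ(-3.993) = 0.5291 + 0.0000 = 0.5292.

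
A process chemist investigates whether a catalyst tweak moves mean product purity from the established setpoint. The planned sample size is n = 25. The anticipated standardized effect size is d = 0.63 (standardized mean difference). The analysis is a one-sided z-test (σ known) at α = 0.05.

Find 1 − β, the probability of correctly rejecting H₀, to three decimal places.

Power ≈ 0.934

Noncentrality parameter: δ = d·√n = 0.63 × √25 = 3.1500
One-sided α = 0.05 → critical value z_{0.05} = 1.645.
Power = P(Z > 1.645 − δ) = Φ(1.505) = 0.9339.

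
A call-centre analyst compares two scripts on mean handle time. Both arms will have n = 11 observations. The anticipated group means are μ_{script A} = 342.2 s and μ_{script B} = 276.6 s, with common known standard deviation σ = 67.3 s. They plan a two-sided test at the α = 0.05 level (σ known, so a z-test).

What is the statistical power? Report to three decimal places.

Power ≈ 0.628

Standardized effect: d = |μ_{script A} − μ_{script B}| / σ = |342.2 − 276.6| / 67.3 = 0.9747
Noncentrality parameter: δ = d·√(n/2) = 0.9747 × √(11/2) = 2.2860
Critical value for a two-sided test at α = 0.05: z_{α/2} = 1.960.
Power = Φ(δ − 1.960) + Φ(−δ − 1.960) = Φ(0.326) + Φ(-4.246) = 0.6278 + 0.0000 = 0.6278.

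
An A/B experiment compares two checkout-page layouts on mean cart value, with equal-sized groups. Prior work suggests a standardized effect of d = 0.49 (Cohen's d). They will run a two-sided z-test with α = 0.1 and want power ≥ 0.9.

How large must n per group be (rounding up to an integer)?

n = 72 per group

For power 0.9 need Φ(δ − z_{0.05}) = 0.9, so δ = z_{0.05} + z_{0.10} = 1.645 + 1.282 = 2.926.
(The Φ(−δ − z_{α/2}) term is vanishingly small for δ > 0 and is dropped in the standard sample-size formula.)
δ = d·√(n/2) ⇒ n = 2(δ/d)² = 2 × (2.926 / 0.49)² = 71.34.
Round up to the next whole unit.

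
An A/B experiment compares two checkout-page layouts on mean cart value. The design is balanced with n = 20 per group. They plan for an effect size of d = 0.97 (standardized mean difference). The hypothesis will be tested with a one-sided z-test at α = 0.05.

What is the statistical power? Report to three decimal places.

Noncentrality parameter: δ = d·√(n/2) = 0.97 × √(20/2) = 3.0674
One-sided α = 0.05 → critical value z_{0.05} = 1.645.
Power = Φ(δ − 1.645) = Φ(1.423) = 0.9226.

Power ≈ 0.923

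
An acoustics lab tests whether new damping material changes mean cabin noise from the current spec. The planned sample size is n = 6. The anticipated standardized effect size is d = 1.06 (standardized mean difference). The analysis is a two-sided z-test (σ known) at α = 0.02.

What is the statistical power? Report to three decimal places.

Power ≈ 0.606

Noncentrality parameter: δ = d·√n = 1.06 × √6 = 2.5965
Critical value for a two-sided test at α = 0.02: z_{α/2} = 2.326.
Power = Φ(δ − 2.326) + Φ(−δ − 2.326) = Φ(0.270) + Φ(-4.923) = 0.6065 + 0.0000 = 0.6065.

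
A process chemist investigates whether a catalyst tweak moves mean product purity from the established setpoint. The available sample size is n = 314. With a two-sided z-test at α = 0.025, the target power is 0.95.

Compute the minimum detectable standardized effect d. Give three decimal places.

d ≈ 0.219

Need Φ(δ − 2.241) = 0.95, so δ = 2.241 + 1.645 = 3.886.
(The second rejection-region term Φ(−δ − z_{α/2}) is negligible and dropped.)
δ = d·√n ⇒ d = δ/√n = 3.886/√314 = 0.2193.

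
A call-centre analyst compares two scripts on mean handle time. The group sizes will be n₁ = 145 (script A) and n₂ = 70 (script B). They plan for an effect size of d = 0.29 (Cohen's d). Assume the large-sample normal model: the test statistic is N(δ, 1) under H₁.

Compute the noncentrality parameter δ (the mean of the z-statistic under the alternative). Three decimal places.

δ ≈ 1.993

δ = d / √(1/n₁ + 1/n₂) = 0.29 / √(1/145 + 1/70) = 1.9926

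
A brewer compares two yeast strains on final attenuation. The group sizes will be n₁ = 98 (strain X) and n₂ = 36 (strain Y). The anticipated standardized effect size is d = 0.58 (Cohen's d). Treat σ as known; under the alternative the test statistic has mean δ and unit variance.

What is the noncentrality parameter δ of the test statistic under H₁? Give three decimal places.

δ ≈ 2.976

The noncentrality parameter scales effect size by the design's sample-size factor: δ = d / √(1/n₁ + 1/n₂) = 0.58 / √(1/98 + 1/36) = 2.9760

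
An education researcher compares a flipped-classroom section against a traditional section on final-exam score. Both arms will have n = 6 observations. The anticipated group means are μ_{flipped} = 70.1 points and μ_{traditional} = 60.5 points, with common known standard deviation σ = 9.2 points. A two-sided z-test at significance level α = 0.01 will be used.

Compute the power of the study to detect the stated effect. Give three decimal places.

Power ≈ 0.221

Standardized effect: d = |μ_{flipped} − μ_{traditional}| / σ = |70.1 − 60.5| / 9.2 = 1.0435
Noncentrality parameter: δ = d·√(n/2) = 1.0435 × √(6/2) = 1.8074
Two-sided α = 0.01 → critical value z_{0.005} = 2.576.
Power = Φ(δ − 2.576) + Φ(−δ − 2.576) = Φ(-0.768) + Φ(-4.383) = 0.2211 + 0.0000 = 0.2211.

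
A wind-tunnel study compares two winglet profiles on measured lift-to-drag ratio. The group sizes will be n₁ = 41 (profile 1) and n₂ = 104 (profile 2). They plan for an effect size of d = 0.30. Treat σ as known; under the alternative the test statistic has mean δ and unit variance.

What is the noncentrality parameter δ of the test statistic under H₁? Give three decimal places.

δ ≈ 1.627

The noncentrality parameter scales effect size by the design's sample-size factor: δ = d / √(1/n₁ + 1/n₂) = 0.30 / √(1/41 + 1/104) = 1.6268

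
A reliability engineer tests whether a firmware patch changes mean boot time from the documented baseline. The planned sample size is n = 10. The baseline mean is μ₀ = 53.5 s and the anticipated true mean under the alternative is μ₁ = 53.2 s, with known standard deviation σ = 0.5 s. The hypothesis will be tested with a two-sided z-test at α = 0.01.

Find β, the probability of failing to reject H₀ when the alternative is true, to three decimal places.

β ≈ 0.751

Standardized effect: d = |μ₁ − μ₀| / σ = |53.2 − 53.5| / 0.5 = 0.6000
Noncentrality parameter: δ = d·√n = 0.6000 × √10 = 1.8974
Critical value for a two-sided test at α = 0.01: z_{α/2} = 2.576.
Power = Φ(δ − 2.576) + Φ(−δ − 2.576) = Φ(-0.678) + Φ(-4.473) = 0.2487 + 0.0000 = 0.2487.
Type II error: β = 1 − power = 1 − 0.2487 = 0.7513.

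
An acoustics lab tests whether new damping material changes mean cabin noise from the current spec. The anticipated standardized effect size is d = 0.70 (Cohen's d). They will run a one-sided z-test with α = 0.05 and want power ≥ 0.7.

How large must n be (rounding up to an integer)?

Set Φ(δ − 1.645) = 0.7; then δ − 1.645 = Φ⁻¹(0.7) = 0.524, giving δ = 2.169.
δ = d·√n ⇒ n = (δ/d)² = (2.169 / 0.70)² = 9.60.
Round up to the next whole unit.

n = 10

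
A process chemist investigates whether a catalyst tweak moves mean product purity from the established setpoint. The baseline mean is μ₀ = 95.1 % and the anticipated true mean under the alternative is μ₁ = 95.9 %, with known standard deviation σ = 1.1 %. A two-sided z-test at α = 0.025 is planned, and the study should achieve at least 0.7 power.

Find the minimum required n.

Standardized effect: d = |μ₁ − μ₀| / σ = |95.9 − 95.1| / 1.1 = 0.7273
Set Φ(δ − 2.241) = 0.7; then δ − 2.241 = Φ⁻¹(0.7) = 0.524, giving δ = 2.766.
(Ignoring the negligible lower-tail rejection probability gives the usual closed-form inversion.)
δ = d·√n ⇒ n = (δ/d)² = (2.766 / 0.7273)² = 14.46.
Round up to the next whole unit.

n = 15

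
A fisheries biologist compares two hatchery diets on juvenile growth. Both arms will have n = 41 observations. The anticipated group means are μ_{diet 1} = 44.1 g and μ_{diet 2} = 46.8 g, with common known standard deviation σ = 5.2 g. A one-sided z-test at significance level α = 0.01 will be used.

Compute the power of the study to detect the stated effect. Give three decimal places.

Standardized effect: d = |μ_{diet 1} − μ_{diet 2}| / σ = |44.1 − 46.8| / 5.2 = 0.5192
Noncentrality parameter: δ = d·√(n/2) = 0.5192 × √(41/2) = 2.3509
Critical value for a one-sided test at α = 0.01: z_α = 2.326.
Power = Φ(δ − 2.326) = Φ(0.025) = 0.5098.

Power ≈ 0.510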